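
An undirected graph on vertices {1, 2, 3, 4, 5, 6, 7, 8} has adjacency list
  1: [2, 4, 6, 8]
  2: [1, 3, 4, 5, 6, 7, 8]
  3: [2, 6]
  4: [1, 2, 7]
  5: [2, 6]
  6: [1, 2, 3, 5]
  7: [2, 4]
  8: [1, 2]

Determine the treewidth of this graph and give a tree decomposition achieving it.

Treewidth 2.
Bags: B1 = {2, 3, 6}  B2 = {1, 2, 6}  B3 = {2, 5, 6}  B4 = {1, 2, 4}  B5 = {2, 4, 7}  B6 = {1, 2, 8}
Tree: B1–B2, B1–B3, B2–B4, B4–B5, B2–B6

Each bag holds 3 vertices, so the decomposition has width 2, which upper-bounds the treewidth. Conversely, {1, 2, 8} is a clique of size 3, and the vertices of any clique must share a bag in every tree decomposition; so some bag has ≥ 3 vertices and tw(G) ≥ 2. The upper and lower bounds meet at 2, so that is the treewidth.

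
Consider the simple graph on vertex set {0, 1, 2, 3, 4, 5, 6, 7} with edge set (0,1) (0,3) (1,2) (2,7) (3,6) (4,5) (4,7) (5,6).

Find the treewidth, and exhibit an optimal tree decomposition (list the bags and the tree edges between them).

Each bag holds 3 vertices, so the decomposition has width 2, which upper-bounds the treewidth. The edges 4–7–2–1–0–3–6–5–4 form a cycle, so G is not a tree and its treewidth is at least 2. Combining the bounds, tw(G) = 2.

Treewidth 2.
One such decomposition:
Bags: B1 = {2, 4, 7}  B2 = {1, 2, 4}  B3 = {0, 1, 4}  B4 = {0, 3, 4}  B5 = {3, 4, 6}  B6 = {4, 5, 6}
Tree: B1–B2, B2–B3, B3–B4, B4–B5, B5–B6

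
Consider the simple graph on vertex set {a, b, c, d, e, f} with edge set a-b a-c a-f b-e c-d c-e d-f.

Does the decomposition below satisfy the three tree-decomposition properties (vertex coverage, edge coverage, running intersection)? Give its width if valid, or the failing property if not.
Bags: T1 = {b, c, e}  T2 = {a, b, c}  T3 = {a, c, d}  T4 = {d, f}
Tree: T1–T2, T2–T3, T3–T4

No — edge (a,f) lies in no bag.

A tree decomposition must satisfy three properties: every vertex lies in some bag; for every edge, both endpoints lie together in some bag; and for every vertex, the bags containing it form a connected subtree. Here edge (a,f) lies in no bag, so the decomposition is invalid.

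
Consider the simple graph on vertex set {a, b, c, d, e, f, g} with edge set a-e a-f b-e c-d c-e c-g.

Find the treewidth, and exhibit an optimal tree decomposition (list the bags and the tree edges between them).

The largest bag has 2 vertices, giving width 1; this decomposition certifies tw(G) ≤ 1. Any graph with an edge has treewidth ≥ 1, and G has the edge c–e. Combining the bounds, tw(G) = 1.

Treewidth 1.
One optimal decomposition is:
Bags: B1 = {c, e}  B2 = {c, d}  B3 = {b, e}  B4 = {c, g}  B5 = {a, e}  B6 = {a, f}
Tree: B1–B2, B1–B3, B2–B4, B3–B5, B5–B6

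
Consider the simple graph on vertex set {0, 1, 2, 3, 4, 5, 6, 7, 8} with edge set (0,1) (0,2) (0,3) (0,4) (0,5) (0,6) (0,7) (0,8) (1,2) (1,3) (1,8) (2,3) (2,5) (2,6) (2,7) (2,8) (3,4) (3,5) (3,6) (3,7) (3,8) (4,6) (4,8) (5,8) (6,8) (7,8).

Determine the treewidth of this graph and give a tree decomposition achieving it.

Every bag has size at most 5, so the width is 5 − 1 = 4 and tw(G) ≤ 4. On the other hand G contains the 5-clique {0, 1, 2, 3, 8}. A clique must lie in a single bag of any decomposition, so no decomposition can have width below 4. The upper and lower bounds meet at 4, so that is the treewidth.

Treewidth 4.
Bags: B1 = {0, 2, 3, 7, 8}  B2 = {0, 2, 3, 6, 8}  B3 = {0, 1, 2, 3, 8}  B4 = {0, 3, 4, 6, 8}  B5 = {0, 2, 3, 5, 8}
Tree: B1–B2, B1–B3, B2–B4, B2–B5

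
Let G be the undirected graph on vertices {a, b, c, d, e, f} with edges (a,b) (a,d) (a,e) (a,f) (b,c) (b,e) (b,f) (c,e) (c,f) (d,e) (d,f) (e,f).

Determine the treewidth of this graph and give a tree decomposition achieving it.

Every bag has size at most 4, so the width is 4 − 1 = 3 and tw(G) ≤ 3. For the lower bound, the 4 vertices {b, c, e, f} are pairwise adjacent, and any tree decomposition puts a clique entirely inside one bag — forcing width ≥ 3. Therefore the treewidth is 3.

Treewidth 3.
Bags: B1 = {a, d, e, f}  B2 = {a, b, e, f}  B3 = {b, c, e, f}
Tree: B1–B2, B2–B3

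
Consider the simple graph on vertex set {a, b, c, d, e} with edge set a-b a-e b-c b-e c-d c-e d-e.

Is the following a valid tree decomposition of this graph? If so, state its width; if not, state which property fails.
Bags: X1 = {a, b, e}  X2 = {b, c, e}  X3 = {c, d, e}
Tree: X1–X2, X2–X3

Yes; width 2.

Checking the three conditions: (i) the bags cover all of {a, b, c, d, e}; (ii) for each edge, some bag contains both endpoints; (iii) the bags containing any fixed vertex form a subtree. All hold, so the decomposition is valid with width 3 − 1 = 2.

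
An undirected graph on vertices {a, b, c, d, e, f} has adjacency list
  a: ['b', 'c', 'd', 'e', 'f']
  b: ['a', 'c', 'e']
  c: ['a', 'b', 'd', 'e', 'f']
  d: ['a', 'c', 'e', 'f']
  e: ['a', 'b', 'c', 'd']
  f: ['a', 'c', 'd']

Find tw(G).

3

A width-3 tree decomposition is:
Bags: B1 = {a, c, d, e}  B2 = {a, b, c, e}  B3 = {a, c, d, f}
Tree: B1–B2, B1–B3
Each bag holds 4 vertices, so the decomposition has width 3, which upper-bounds the treewidth. Conversely, {a, c, d, e} is a clique of size 4, and the vertices of any clique must share a bag in every tree decomposition; so some bag has ≥ 4 vertices and tw(G) ≥ 3. Combining the bounds, tw(G) = 3.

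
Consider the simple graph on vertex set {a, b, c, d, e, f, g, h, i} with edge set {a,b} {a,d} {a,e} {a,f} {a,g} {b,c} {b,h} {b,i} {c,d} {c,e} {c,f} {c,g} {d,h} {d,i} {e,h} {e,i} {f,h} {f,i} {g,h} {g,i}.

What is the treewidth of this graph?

A width-4 tree decomposition is:
Bags: B1 = {a, b, c, h, i}  B2 = {a, c, f, h, i}  B3 = {a, c, d, h, i}  B4 = {a, c, e, h, i}  B5 = {a, c, g, h, i}
Tree: B1–B2, B2–B3, B3–B4, B4–B5
The largest bag has 5 vertices, giving width 4; this decomposition certifies tw(G) ≤ 4. For the lower bound: the 5 vertex sets {b,h}, {f,i}, {c,d}, {a}, {e} are disjoint, each induces a connected subgraph, and every pair is joined by at least one edge of G. Contracting each set to a single vertex therefore yields K_{5} as a minor, and since treewidth is minor-monotone, tw(G) ≥ tw(K_{5}) = 4. Hence tw(G) = 4 exactly.

4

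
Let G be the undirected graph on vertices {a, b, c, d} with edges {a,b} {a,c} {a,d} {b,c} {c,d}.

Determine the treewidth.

A width-2 tree decomposition is:
Bags: B1 = {a, b, c}  B2 = {a, c, d}
Tree: B1–B2
Every bag has size at most 3, so the width is 3 − 1 = 2 and tw(G) ≤ 2. Conversely, {a, c, d} is a clique of size 3, and the vertices of any clique must share a bag in every tree decomposition; so some bag has ≥ 3 vertices and tw(G) ≥ 2. The upper and lower bounds meet at 2, so that is the treewidth.

2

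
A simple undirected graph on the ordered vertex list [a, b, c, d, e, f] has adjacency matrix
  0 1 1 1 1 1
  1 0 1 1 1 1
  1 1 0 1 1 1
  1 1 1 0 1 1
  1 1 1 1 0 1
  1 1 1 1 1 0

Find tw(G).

5

A width-5 tree decomposition is:
Bags: B1 = {a, b, c, d, e, f}
Tree: (single bag)
With just one bag of size 6, the width is 6 − 1 = 5, so tw(G) ≤ 5. On the other hand G contains the 6-clique {a, b, c, d, e, f}. A clique must lie in a single bag of any decomposition, so no decomposition can have width below 5. Hence tw(G) = 5 exactly.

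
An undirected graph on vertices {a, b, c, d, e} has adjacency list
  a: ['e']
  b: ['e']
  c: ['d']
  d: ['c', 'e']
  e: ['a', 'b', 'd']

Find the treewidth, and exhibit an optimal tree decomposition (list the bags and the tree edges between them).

Each bag holds 2 vertices, so the decomposition has width 1, which upper-bounds the treewidth. G has an edge, so its treewidth is at least 1. Hence tw(G) = 1 exactly.

Treewidth 1.
Bags: B1 = {b, e}  B2 = {d, e}  B3 = {c, d}  B4 = {a, e}
Tree: B1–B2, B2–B3, B1–B4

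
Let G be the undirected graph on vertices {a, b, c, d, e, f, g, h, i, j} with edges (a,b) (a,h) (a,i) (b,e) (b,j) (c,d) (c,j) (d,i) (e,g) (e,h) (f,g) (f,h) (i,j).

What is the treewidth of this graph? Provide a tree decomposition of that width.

Every bag has size at most 3, so the width is 3 − 1 = 2 and tw(G) ≤ 2. Since d–c–j–i–d is a cycle in G, G is not acyclic. Forests are exactly the graphs of treewidth ≤ 1, so tw(G) ≥ 2. Hence tw(G) = 2 exactly.

Treewidth 2.
Bags: B1 = {c, d, i}  B2 = {c, i, j}  B3 = {a, i, j}  B4 = {a, b, j}  B5 = {a, b, h}  B6 = {b, e, h}  B7 = {e, f, h}  B8 = {e, f, g}
Tree: B1–B2, B2–B3, B3–B4, B4–B5, B5–B6, B6–B7, B7–B8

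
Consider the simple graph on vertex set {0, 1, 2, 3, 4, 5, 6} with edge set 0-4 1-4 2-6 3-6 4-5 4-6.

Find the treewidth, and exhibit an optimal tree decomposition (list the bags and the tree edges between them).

Treewidth 1.
One optimal decomposition is:
Bags: B1 = {4, 6}  B2 = {4, 5}  B3 = {2, 6}  B4 = {3, 6}  B5 = {0, 4}  B6 = {1, 4}
Tree: B1–B2, B1–B3, B3–B4, B2–B5, B1–B6

The largest bag has 2 vertices, giving width 1; this decomposition certifies tw(G) ≤ 1. Since G has at least one edge (e.g. 6–4), it is not an edgeless graph, so tw(G) ≥ 1. Hence tw(G) = 1 exactly.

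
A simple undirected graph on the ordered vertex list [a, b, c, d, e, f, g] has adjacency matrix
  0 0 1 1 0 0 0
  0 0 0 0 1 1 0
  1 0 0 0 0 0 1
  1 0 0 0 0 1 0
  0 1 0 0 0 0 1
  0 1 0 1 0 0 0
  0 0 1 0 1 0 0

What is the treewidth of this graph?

A width-2 tree decomposition is:
Bags: B1 = {a, c, g}  B2 = {a, d, g}  B3 = {d, f, g}  B4 = {b, f, g}  B5 = {b, e, g}
Tree: B1–B2, B2–B3, B3–B4, B4–B5
The largest bag has 3 vertices, giving width 2; this decomposition certifies tw(G) ≤ 2. For the lower bound, G contains the cycle g–c–a–d–f–b–e–g, so G is not a forest; only forests have treewidth ≤ 1, hence tw(G) ≥ 2. Hence tw(G) = 2 exactly.

2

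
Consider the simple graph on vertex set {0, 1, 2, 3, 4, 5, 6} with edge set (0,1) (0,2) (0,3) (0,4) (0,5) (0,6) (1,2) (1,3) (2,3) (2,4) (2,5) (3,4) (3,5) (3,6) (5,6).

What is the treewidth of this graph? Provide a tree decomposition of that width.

The largest bag has 4 vertices, giving width 3; this decomposition certifies tw(G) ≤ 3. For the lower bound, the 4 vertices {0, 1, 2, 3} are pairwise adjacent, and any tree decomposition puts a clique entirely inside one bag — forcing width ≥ 3. Combining the bounds, tw(G) = 3.

Treewidth 3.
One such decomposition:
Bags: B1 = {0, 1, 2, 3}  B2 = {0, 2, 3, 5}  B3 = {0, 2, 3, 4}  B4 = {0, 3, 5, 6}
Tree: B1–B2, B2–B3, B2–B4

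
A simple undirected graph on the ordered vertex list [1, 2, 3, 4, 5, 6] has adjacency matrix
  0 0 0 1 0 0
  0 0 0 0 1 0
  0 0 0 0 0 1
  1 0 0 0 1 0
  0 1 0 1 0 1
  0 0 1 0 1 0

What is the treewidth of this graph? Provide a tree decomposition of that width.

Treewidth 1.
One such decomposition:
Bags: B1 = {1, 4}  B2 = {4, 5}  B3 = {2, 5}  B4 = {5, 6}  B5 = {3, 6}
Tree: B1–B2, B2–B3, B2–B4, B4–B5

The largest bag has 2 vertices, giving width 1; this decomposition certifies tw(G) ≤ 1. G has an edge, so its treewidth is at least 1. Hence tw(G) = 1 exactly.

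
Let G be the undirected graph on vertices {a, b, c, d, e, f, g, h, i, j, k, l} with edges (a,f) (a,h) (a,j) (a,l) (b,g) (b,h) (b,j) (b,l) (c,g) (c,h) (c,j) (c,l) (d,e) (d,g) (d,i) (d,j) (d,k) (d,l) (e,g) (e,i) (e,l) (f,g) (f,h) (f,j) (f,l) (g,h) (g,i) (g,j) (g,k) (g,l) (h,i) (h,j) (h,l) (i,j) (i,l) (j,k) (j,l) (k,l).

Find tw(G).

4

A width-4 tree decomposition is:
Bags: B1 = {d, g, i, j, l}  B2 = {g, h, i, j, l}  B3 = {d, g, j, k, l}  B4 = {c, g, h, j, l}  B5 = {b, g, h, j, l}  B6 = {f, g, h, j, l}  B7 = {d, e, g, i, l}  B8 = {a, f, h, j, l}
Tree: B1–B2, B1–B3, B2–B4, B2–B5, B2–B6, B1–B7, B6–B8
Each bag holds 5 vertices, so the decomposition has width 4, which upper-bounds the treewidth. Conversely, {d, g, j, k, l} is a clique of size 5, and the vertices of any clique must share a bag in every tree decomposition; so some bag has ≥ 5 vertices and tw(G) ≥ 4. The upper and lower bounds meet at 4, so that is the treewidth.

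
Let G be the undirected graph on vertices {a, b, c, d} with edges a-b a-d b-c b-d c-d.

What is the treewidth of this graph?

A width-2 tree decomposition is:
Bags: B1 = {a, b, d}  B2 = {b, c, d}
Tree: B1–B2
Every bag has size at most 3, so the width is 3 − 1 = 2 and tw(G) ≤ 2. Conversely, {b, c, d} is a clique of size 3, and the vertices of any clique must share a bag in every tree decomposition; so some bag has ≥ 3 vertices and tw(G) ≥ 2. Hence tw(G) = 2 exactly.

2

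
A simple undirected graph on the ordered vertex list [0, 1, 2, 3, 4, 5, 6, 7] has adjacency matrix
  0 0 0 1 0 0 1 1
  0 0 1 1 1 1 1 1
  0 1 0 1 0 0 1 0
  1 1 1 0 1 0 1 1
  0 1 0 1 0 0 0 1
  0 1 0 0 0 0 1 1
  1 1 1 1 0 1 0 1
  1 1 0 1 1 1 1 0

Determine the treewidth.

A width-3 tree decomposition is:
Bags: B1 = {1, 3, 6, 7}  B2 = {1, 2, 3, 6}  B3 = {1, 5, 6, 7}  B4 = {1, 3, 4, 7}  B5 = {0, 3, 6, 7}
Tree: B1–B2, B1–B3, B1–B4, B1–B5
The largest bag has 4 vertices, giving width 3; this decomposition certifies tw(G) ≤ 3. On the other hand G contains the 4-clique {0, 3, 6, 7}. A clique must lie in a single bag of any decomposition, so no decomposition can have width below 3. Therefore the treewidth is 3.

3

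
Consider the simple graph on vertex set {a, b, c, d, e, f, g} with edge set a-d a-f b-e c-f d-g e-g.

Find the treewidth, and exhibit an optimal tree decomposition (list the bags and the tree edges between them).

Every bag has size at most 2, so the width is 2 − 1 = 1 and tw(G) ≤ 1. G has an edge, so its treewidth is at least 1. Therefore the treewidth is 1.

Treewidth 1.
One optimal decomposition is:
Bags: B1 = {c, f}  B2 = {a, f}  B3 = {a, d}  B4 = {d, g}  B5 = {e, g}  B6 = {b, e}
Tree: B1–B2, B2–B3, B3–B4, B4–B5, B5–B6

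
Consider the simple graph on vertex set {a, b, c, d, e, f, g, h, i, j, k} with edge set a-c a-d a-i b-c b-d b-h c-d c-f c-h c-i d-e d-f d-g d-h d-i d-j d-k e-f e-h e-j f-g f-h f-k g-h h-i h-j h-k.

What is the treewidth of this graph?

A width-3 tree decomposition is:
Bags: B1 = {c, d, h, i}  B2 = {a, c, d, i}  B3 = {c, d, f, h}  B4 = {d, e, f, h}  B5 = {d, f, h, k}  B6 = {d, e, h, j}  B7 = {b, c, d, h}  B8 = {d, f, g, h}
Tree: B1–B2, B1–B3, B3–B4, B4–B5, B4–B6, B1–B7, B3–B8
Every bag has size at most 4, so the width is 4 − 1 = 3 and tw(G) ≤ 3. Conversely, {d, e, h, j} is a clique of size 4, and the vertices of any clique must share a bag in every tree decomposition; so some bag has ≥ 4 vertices and tw(G) ≥ 3. Hence tw(G) = 3 exactly.

3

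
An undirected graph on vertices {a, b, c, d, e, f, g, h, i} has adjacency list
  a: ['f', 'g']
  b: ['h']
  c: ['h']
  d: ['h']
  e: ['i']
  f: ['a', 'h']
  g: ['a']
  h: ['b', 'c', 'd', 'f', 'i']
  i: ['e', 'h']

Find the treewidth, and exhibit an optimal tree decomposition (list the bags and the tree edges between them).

Treewidth 1.
One such decomposition:
Bags: B1 = {h, i}  B2 = {e, i}  B3 = {f, h}  B4 = {a, f}  B5 = {a, g}  B6 = {d, h}  B7 = {c, h}  B8 = {b, h}
Tree: B1–B2, B1–B3, B3–B4, B4–B5, B1–B6, B6–B7, B7–B8

Every bag has size at most 2, so the width is 2 − 1 = 1 and tw(G) ≤ 1. Any graph with an edge has treewidth ≥ 1, and G has the edge h–i. Combining the bounds, tw(G) = 1.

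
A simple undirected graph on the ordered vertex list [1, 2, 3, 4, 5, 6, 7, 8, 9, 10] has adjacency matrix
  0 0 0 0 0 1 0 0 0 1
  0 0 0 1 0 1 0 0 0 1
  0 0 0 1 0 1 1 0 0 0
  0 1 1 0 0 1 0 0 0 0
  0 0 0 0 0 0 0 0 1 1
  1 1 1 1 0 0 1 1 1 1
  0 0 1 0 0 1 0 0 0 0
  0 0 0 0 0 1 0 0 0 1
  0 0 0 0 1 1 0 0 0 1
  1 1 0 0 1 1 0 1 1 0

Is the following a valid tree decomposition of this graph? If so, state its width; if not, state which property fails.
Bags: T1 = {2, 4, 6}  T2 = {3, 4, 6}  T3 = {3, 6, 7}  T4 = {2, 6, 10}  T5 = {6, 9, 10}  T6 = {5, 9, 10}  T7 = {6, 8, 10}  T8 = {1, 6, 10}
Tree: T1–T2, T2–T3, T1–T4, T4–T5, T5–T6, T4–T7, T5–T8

Vertex coverage: the bags together contain {1, 2, 3, 4, 5, 6, 7, 8, 9, 10}, the full vertex set. Edge coverage: each edge of G has both endpoints in at least one bag. Running intersection: for every vertex, the bags containing it form a connected subtree. All three properties hold, so this is a valid tree decomposition of width max|bag| − 1 = 2, and hence tw(G) ≤ 2.

Yes; width 2.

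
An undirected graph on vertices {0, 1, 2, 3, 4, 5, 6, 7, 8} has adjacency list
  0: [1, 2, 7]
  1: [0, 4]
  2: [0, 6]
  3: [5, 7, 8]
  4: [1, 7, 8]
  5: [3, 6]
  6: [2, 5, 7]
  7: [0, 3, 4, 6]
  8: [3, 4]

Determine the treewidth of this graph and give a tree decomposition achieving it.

Treewidth 3.
One such decomposition:
Bags: B1 = {0, 2, 5, 6}  B2 = {0, 5, 6, 7}  B3 = {0, 3, 5, 7}  B4 = {0, 1, 3, 7}  B5 = {1, 3, 4, 7}  B6 = {1, 3, 4, 8}
Tree: B1–B2, B2–B3, B3–B4, B4–B5, B5–B6

Every bag has size at most 4, so the width is 4 − 1 = 3 and tw(G) ≤ 3. For the lower bound: the 4 vertex sets {2,5,6}, {0}, {7}, {1,3,4,8} are disjoint, each induces a connected subgraph, and every pair is joined by at least one edge of G. Contracting each set to a single vertex therefore yields K_{4} as a minor, and since treewidth is minor-monotone, tw(G) ≥ tw(K_{4}) = 3. Therefore the treewidth is 3.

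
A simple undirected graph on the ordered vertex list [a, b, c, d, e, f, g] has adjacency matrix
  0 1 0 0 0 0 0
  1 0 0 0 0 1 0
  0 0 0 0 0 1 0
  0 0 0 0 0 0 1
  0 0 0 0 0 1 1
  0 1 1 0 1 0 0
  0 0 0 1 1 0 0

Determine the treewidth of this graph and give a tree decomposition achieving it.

The largest bag has 2 vertices, giving width 1; this decomposition certifies tw(G) ≤ 1. Since G has at least one edge (e.g. e–g), it is not an edgeless graph, so tw(G) ≥ 1. The upper and lower bounds meet at 1, so that is the treewidth.

Treewidth 1.
One such decomposition:
Bags: B1 = {e, g}  B2 = {e, f}  B3 = {d, g}  B4 = {b, f}  B5 = {a, b}  B6 = {c, f}
Tree: B1–B2, B1–B3, B2–B4, B4–B5, B2–B6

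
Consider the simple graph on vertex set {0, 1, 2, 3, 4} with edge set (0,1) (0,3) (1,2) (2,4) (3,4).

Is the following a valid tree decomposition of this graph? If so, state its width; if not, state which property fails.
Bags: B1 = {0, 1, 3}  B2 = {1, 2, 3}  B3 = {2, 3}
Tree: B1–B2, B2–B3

A tree decomposition must satisfy three properties: every vertex lies in some bag; for every edge, both endpoints lie together in some bag; and for every vertex, the bags containing it form a connected subtree. Here vertex 4 appears in no bag, so the decomposition is invalid.

No — vertex 4 appears in no bag.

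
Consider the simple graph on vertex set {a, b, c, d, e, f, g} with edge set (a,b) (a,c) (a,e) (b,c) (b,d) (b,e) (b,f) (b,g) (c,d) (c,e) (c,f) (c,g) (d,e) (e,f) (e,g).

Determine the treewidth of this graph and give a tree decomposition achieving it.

Every bag has size at most 4, so the width is 4 − 1 = 3 and tw(G) ≤ 3. For the lower bound, the 4 vertices {b, c, d, e} are pairwise adjacent, and any tree decomposition puts a clique entirely inside one bag — forcing width ≥ 3. Hence tw(G) = 3 exactly.

Treewidth 3.
One such decomposition:
Bags: B1 = {b, c, e, g}  B2 = {a, b, c, e}  B3 = {b, c, e, f}  B4 = {b, c, d, e}
Tree: B1–B2, B1–B3, B1–B4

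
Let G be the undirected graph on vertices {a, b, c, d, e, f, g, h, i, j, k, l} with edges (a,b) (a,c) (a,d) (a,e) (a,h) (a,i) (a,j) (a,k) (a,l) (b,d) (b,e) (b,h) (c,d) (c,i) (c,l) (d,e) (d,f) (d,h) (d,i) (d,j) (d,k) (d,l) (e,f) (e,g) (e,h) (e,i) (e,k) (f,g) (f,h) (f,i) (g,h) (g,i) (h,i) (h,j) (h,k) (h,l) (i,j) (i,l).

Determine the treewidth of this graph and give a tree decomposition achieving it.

Treewidth 4.
One optimal decomposition is:
Bags: B1 = {a, d, e, h, i}  B2 = {a, d, h, i, j}  B3 = {a, b, d, e, h}  B4 = {d, e, f, h, i}  B5 = {e, f, g, h, i}  B6 = {a, d, h, i, l}  B7 = {a, c, d, i, l}  B8 = {a, d, e, h, k}
Tree: B1–B2, B1–B3, B1–B4, B4–B5, B1–B6, B6–B7, B3–B8

Every bag has size at most 5, so the width is 5 − 1 = 4 and tw(G) ≤ 4. For the lower bound, the 5 vertices {a, d, e, h, k} are pairwise adjacent, and any tree decomposition puts a clique entirely inside one bag — forcing width ≥ 4. Hence tw(G) = 4 exactly.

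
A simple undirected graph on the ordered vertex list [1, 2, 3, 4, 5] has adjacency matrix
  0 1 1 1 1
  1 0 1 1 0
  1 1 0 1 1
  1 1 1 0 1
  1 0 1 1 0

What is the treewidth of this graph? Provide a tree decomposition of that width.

Treewidth 3.
One such decomposition:
Bags: B1 = {1, 2, 3, 4}  B2 = {1, 3, 4, 5}
Tree: B1–B2

Each bag holds 4 vertices, so the decomposition has width 3, which upper-bounds the treewidth. For the lower bound, the 4 vertices {1, 2, 3, 4} are pairwise adjacent, and any tree decomposition puts a clique entirely inside one bag — forcing width ≥ 3. The upper and lower bounds meet at 3, so that is the treewidth.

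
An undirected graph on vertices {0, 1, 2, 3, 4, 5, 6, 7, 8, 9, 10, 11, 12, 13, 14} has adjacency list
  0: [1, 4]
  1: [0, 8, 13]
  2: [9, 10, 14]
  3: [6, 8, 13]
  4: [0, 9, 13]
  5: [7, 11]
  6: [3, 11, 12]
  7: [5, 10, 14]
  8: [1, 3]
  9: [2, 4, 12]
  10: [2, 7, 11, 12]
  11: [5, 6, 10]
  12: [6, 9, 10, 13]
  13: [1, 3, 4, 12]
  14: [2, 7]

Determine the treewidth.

A width-3 tree decomposition is:
Bags: B1 = {2, 5, 7, 14}  B2 = {2, 5, 7, 10}  B3 = {2, 5, 10, 11}  B4 = {2, 9, 10, 11}  B5 = {9, 10, 11, 12}  B6 = {6, 9, 11, 12}  B7 = {4, 6, 9, 12}  B8 = {4, 6, 12, 13}  B9 = {3, 4, 6, 13}  B10 = {0, 3, 4, 13}  B11 = {0, 1, 3, 13}  B12 = {0, 1, 3, 8}
Tree: B1–B2, B2–B3, B3–B4, B4–B5, B5–B6, B6–B7, B7–B8, B8–B9, B9–B10, B10–B11, B11–B12
Each bag holds 4 vertices, so the decomposition has width 3, which upper-bounds the treewidth. For the lower bound: the 4 vertex sets {5,7,14}, {2}, {10}, {6,9,11,12} are disjoint, each induces a connected subgraph, and every pair is joined by at least one edge of G. Contracting each set to a single vertex therefore yields K_{4} as a minor, and since treewidth is minor-monotone, tw(G) ≥ tw(K_{4}) = 3. Hence tw(G) = 3 exactly.

3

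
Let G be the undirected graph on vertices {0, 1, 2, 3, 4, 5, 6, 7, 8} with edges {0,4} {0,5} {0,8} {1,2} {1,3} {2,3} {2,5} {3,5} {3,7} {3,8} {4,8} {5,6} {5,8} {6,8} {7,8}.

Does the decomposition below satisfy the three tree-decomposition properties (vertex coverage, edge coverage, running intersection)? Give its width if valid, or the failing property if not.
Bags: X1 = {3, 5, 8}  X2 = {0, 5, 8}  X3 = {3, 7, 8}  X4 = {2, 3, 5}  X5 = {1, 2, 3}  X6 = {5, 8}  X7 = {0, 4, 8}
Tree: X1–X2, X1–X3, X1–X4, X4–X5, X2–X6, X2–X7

No — vertex 6 appears in no bag.

A tree decomposition must satisfy three properties: every vertex lies in some bag; for every edge, both endpoints lie together in some bag; and for every vertex, the bags containing it form a connected subtree. Here vertex 6 appears in no bag, so the decomposition is invalid.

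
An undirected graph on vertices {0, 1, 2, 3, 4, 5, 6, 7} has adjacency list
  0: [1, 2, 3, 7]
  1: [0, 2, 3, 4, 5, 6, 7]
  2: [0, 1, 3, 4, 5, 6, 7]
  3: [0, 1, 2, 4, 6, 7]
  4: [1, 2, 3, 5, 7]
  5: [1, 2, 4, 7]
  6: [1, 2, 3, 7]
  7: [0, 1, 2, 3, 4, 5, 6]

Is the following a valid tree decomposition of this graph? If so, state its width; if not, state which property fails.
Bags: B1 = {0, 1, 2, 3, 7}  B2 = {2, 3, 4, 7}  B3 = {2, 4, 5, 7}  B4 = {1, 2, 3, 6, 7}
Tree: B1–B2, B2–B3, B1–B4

No — edge (1,4) lies in no bag.

A tree decomposition must satisfy three properties: every vertex lies in some bag; for every edge, both endpoints lie together in some bag; and for every vertex, the bags containing it form a connected subtree. Here edge (1,4) lies in no bag, so the decomposition is invalid.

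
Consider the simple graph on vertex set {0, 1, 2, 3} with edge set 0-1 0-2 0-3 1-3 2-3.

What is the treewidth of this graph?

A width-2 tree decomposition is:
Bags: B1 = {0, 1, 3}  B2 = {0, 2, 3}
Tree: B1–B2
The largest bag has 3 vertices, giving width 2; this decomposition certifies tw(G) ≤ 2. Conversely, {0, 1, 3} is a clique of size 3, and the vertices of any clique must share a bag in every tree decomposition; so some bag has ≥ 3 vertices and tw(G) ≥ 2. The upper and lower bounds meet at 2, so that is the treewidth.

2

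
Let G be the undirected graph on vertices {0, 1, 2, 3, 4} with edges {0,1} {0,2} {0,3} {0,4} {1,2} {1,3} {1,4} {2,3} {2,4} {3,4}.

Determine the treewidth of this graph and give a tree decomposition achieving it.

A single bag containing all 5 vertices is trivially a valid decomposition of width 4. On the other hand G contains the 5-clique {0, 1, 2, 3, 4}. A clique must lie in a single bag of any decomposition, so no decomposition can have width below 4. The upper and lower bounds meet at 4, so that is the treewidth.

Treewidth 4.
One such decomposition:
Bags: B1 = {0, 1, 2, 3, 4}
Tree: (single bag)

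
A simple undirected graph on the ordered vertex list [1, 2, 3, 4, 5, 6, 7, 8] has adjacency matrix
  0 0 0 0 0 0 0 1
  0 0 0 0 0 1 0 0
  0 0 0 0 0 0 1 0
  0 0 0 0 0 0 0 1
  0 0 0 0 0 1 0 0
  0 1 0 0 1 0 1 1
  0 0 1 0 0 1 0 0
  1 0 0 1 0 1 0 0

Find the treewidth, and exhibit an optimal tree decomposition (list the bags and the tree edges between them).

Each bag holds 2 vertices, so the decomposition has width 1, which upper-bounds the treewidth. Since G has at least one edge (e.g. 8–1), it is not an edgeless graph, so tw(G) ≥ 1. Combining the bounds, tw(G) = 1.

Treewidth 1.
Bags: B1 = {1, 8}  B2 = {6, 8}  B3 = {2, 6}  B4 = {6, 7}  B5 = {5, 6}  B6 = {4, 8}  B7 = {3, 7}
Tree: B1–B2, B2–B3, B2–B4, B2–B5, B2–B6, B4–B7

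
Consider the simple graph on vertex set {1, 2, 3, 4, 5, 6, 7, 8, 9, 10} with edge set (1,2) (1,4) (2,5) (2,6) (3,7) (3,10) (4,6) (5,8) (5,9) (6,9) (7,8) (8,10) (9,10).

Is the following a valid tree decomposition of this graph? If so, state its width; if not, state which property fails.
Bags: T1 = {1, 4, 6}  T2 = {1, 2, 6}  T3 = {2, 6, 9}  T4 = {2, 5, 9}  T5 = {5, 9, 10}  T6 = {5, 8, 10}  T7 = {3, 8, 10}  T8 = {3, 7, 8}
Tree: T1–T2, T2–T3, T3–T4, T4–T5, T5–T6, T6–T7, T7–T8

Vertex coverage: the bags together contain {1, 2, 3, 4, 5, 6, 7, 8, 9, 10}, the full vertex set. Edge coverage: each edge of G has both endpoints in at least one bag. Running intersection: for every vertex, the bags containing it form a connected subtree. All three properties hold, so this is a valid tree decomposition of width max|bag| − 1 = 2, and hence tw(G) ≤ 2.

Yes; width 2.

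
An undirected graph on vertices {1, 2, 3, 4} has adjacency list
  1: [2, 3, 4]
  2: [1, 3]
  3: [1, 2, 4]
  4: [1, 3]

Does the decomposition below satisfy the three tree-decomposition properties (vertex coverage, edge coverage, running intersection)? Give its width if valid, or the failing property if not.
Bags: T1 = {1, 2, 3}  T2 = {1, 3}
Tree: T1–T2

No — vertex 4 appears in no bag.

A tree decomposition must satisfy three properties: every vertex lies in some bag; for every edge, both endpoints lie together in some bag; and for every vertex, the bags containing it form a connected subtree. Here vertex 4 appears in no bag, so the decomposition is invalid.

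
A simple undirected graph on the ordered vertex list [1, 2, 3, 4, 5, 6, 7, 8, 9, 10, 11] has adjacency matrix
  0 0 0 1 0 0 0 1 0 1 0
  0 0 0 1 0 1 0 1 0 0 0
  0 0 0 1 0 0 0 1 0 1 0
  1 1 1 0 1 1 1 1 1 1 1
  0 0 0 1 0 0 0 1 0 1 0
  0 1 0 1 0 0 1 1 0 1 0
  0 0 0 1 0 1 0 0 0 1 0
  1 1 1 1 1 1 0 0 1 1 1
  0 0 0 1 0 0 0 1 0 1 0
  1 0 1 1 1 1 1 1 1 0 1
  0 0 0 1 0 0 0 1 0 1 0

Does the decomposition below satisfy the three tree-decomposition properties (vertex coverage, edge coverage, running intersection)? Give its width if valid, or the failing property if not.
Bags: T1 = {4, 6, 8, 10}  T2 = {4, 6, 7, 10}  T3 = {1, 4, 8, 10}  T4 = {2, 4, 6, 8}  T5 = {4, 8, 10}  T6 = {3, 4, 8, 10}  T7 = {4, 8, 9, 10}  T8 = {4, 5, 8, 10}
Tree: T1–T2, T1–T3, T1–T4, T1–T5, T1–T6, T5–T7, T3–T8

A tree decomposition must satisfy three properties: every vertex lies in some bag; for every edge, both endpoints lie together in some bag; and for every vertex, the bags containing it form a connected subtree. Here vertex 11 appears in no bag, so the decomposition is invalid.

No — vertex 11 appears in no bag.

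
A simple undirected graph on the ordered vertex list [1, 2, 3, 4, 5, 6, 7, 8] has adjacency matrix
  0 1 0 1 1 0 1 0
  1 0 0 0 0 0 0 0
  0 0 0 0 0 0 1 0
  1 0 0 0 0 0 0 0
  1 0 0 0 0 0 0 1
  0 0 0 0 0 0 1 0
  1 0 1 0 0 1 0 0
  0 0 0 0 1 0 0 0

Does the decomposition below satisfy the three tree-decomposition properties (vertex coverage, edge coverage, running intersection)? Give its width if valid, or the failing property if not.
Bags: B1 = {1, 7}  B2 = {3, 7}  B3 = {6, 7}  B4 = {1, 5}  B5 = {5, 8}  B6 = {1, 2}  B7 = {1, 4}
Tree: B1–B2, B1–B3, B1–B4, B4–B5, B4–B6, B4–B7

Checking the three conditions: (i) the bags cover all of {1, 2, 3, 4, 5, 6, 7, 8}; (ii) for each edge, some bag contains both endpoints; (iii) the bags containing any fixed vertex form a subtree. All hold, so the decomposition is valid with width 2 − 1 = 1.

Yes; width 1.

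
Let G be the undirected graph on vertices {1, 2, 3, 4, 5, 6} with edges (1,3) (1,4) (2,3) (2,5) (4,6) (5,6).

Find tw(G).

2

A width-2 tree decomposition is:
Bags: B1 = {4, 5, 6}  B2 = {2, 4, 5}  B3 = {2, 3, 4}  B4 = {1, 3, 4}
Tree: B1–B2, B2–B3, B3–B4
Every bag has size at most 3, so the width is 3 − 1 = 2 and tw(G) ≤ 2. For the lower bound, G contains the cycle 4–6–5–2–3–1–4, so G is not a forest; only forests have treewidth ≤ 1, hence tw(G) ≥ 2. The upper and lower bounds meet at 2, so that is the treewidth.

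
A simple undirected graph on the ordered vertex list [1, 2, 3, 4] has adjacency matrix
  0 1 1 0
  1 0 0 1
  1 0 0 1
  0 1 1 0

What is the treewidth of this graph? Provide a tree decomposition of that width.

Treewidth 2.
Bags: B1 = {1, 2, 4}  B2 = {1, 3, 4}
Tree: B1–B2

The largest bag has 3 vertices, giving width 2; this decomposition certifies tw(G) ≤ 2. Since 4–2–1–3–4 is a cycle in G, G is not acyclic. Forests are exactly the graphs of treewidth ≤ 1, so tw(G) ≥ 2. The upper and lower bounds meet at 2, so that is the treewidth.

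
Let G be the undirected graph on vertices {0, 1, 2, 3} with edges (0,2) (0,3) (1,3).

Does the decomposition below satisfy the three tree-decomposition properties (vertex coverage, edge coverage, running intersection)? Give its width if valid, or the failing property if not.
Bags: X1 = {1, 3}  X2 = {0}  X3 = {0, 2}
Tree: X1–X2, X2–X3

A tree decomposition must satisfy three properties: every vertex lies in some bag; for every edge, both endpoints lie together in some bag; and for every vertex, the bags containing it form a connected subtree. Here edge (3,0) lies in no bag, so the decomposition is invalid.

No — edge (3,0) lies in no bag.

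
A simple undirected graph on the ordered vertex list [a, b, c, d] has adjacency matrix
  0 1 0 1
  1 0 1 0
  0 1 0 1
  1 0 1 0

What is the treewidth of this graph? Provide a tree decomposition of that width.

Every bag has size at most 3, so the width is 3 − 1 = 2 and tw(G) ≤ 2. Since a–d–c–b–a is a cycle in G, G is not acyclic. Forests are exactly the graphs of treewidth ≤ 1, so tw(G) ≥ 2. Combining the bounds, tw(G) = 2.

Treewidth 2.
Bags: B1 = {a, c, d}  B2 = {a, b, c}
Tree: B1–B2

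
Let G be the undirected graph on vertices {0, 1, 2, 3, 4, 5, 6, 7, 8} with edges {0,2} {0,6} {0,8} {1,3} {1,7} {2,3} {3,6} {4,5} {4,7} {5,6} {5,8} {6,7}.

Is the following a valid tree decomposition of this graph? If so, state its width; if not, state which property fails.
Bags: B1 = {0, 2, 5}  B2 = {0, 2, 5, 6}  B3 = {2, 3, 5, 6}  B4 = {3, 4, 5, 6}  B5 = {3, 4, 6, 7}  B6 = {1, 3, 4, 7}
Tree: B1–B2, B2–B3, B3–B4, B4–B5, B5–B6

No — vertex 8 appears in no bag.

A tree decomposition must satisfy three properties: every vertex lies in some bag; for every edge, both endpoints lie together in some bag; and for every vertex, the bags containing it form a connected subtree. Here vertex 8 appears in no bag, so the decomposition is invalid.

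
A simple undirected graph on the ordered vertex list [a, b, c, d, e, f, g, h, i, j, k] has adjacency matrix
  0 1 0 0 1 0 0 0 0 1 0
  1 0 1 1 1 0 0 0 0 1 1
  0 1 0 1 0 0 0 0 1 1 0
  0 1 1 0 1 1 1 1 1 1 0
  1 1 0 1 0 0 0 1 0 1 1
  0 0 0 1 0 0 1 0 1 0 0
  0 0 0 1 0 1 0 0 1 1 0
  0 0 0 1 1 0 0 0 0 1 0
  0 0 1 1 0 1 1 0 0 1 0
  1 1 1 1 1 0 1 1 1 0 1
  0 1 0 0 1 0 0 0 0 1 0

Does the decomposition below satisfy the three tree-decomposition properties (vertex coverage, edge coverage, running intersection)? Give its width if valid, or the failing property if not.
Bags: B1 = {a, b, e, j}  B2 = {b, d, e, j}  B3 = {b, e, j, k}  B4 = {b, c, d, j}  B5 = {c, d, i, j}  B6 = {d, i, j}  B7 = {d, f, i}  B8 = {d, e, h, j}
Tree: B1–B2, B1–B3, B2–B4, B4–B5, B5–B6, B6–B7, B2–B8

A tree decomposition must satisfy three properties: every vertex lies in some bag; for every edge, both endpoints lie together in some bag; and for every vertex, the bags containing it form a connected subtree. Here vertex g appears in no bag, so the decomposition is invalid.

No — vertex g appears in no bag.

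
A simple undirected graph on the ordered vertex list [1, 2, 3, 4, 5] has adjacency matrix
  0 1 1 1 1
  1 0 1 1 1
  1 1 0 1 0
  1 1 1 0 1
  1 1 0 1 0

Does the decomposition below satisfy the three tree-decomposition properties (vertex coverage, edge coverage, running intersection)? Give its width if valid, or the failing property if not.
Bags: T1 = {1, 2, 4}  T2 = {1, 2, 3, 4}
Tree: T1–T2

No — vertex 5 appears in no bag.

A tree decomposition must satisfy three properties: every vertex lies in some bag; for every edge, both endpoints lie together in some bag; and for every vertex, the bags containing it form a connected subtree. Here vertex 5 appears in no bag, so the decomposition is invalid.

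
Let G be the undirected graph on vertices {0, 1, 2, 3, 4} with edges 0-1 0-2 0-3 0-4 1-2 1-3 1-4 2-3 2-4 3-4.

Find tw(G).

A width-4 tree decomposition is:
Bags: B1 = {0, 1, 2, 3, 4}
Tree: (single bag)
With just one bag of size 5, the width is 5 − 1 = 4, so tw(G) ≤ 4. On the other hand G contains the 5-clique {0, 1, 2, 3, 4}. A clique must lie in a single bag of any decomposition, so no decomposition can have width below 4. Hence tw(G) = 4 exactly.

4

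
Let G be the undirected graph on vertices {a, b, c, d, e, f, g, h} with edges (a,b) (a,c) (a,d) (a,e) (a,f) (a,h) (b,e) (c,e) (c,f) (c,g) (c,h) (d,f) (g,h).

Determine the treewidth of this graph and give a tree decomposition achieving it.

Each bag holds 3 vertices, so the decomposition has width 2, which upper-bounds the treewidth. Conversely, {c, g, h} is a clique of size 3, and the vertices of any clique must share a bag in every tree decomposition; so some bag has ≥ 3 vertices and tw(G) ≥ 2. Combining the bounds, tw(G) = 2.

Treewidth 2.
One optimal decomposition is:
Bags: B1 = {c, g, h}  B2 = {a, c, h}  B3 = {a, c, f}  B4 = {a, d, f}  B5 = {a, c, e}  B6 = {a, b, e}
Tree: B1–B2, B2–B3, B3–B4, B2–B5, B5–B6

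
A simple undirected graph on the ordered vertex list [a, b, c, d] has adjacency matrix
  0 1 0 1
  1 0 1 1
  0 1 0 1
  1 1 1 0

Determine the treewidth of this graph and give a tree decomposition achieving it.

Treewidth 2.
One optimal decomposition is:
Bags: B1 = {b, c, d}  B2 = {a, b, d}
Tree: B1–B2

The largest bag has 3 vertices, giving width 2; this decomposition certifies tw(G) ≤ 2. Conversely, {b, c, d} is a clique of size 3, and the vertices of any clique must share a bag in every tree decomposition; so some bag has ≥ 3 vertices and tw(G) ≥ 2. The upper and lower bounds meet at 2, so that is the treewidth.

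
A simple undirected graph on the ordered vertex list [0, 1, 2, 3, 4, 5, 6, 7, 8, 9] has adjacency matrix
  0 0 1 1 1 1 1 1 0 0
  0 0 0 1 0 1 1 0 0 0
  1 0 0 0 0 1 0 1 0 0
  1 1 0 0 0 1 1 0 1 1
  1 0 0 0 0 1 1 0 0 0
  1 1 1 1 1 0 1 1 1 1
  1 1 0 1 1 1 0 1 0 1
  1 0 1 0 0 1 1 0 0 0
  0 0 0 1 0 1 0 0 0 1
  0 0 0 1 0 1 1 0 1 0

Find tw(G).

3

A width-3 tree decomposition is:
Bags: B1 = {1, 3, 5, 6}  B2 = {3, 5, 6, 9}  B3 = {0, 3, 5, 6}  B4 = {0, 5, 6, 7}  B5 = {0, 4, 5, 6}  B6 = {0, 2, 5, 7}  B7 = {3, 5, 8, 9}
Tree: B1–B2, B2–B3, B3–B4, B4–B5, B4–B6, B2–B7
Every bag has size at most 4, so the width is 4 − 1 = 3 and tw(G) ≤ 3. For the lower bound, the 4 vertices {3, 5, 8, 9} are pairwise adjacent, and any tree decomposition puts a clique entirely inside one bag — forcing width ≥ 3. Therefore the treewidth is 3.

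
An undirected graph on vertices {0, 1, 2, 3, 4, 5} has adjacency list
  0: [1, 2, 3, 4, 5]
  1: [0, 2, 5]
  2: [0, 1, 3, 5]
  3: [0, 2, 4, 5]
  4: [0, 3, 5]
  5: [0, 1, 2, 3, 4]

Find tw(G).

A width-3 tree decomposition is:
Bags: B1 = {0, 1, 2, 5}  B2 = {0, 2, 3, 5}  B3 = {0, 3, 4, 5}
Tree: B1–B2, B2–B3
The largest bag has 4 vertices, giving width 3; this decomposition certifies tw(G) ≤ 3. Conversely, {0, 1, 2, 5} is a clique of size 4, and the vertices of any clique must share a bag in every tree decomposition; so some bag has ≥ 4 vertices and tw(G) ≥ 3. Therefore the treewidth is 3.

3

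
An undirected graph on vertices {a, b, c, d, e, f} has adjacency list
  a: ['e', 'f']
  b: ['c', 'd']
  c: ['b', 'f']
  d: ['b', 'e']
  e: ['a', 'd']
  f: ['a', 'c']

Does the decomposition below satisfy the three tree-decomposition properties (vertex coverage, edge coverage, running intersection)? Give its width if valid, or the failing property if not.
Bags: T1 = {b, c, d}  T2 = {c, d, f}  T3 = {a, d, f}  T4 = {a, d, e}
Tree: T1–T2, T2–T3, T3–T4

Vertex coverage: the bags together contain {a, b, c, d, e, f}, the full vertex set. Edge coverage: each edge of G has both endpoints in at least one bag. Running intersection: for every vertex, the bags containing it form a connected subtree. All three properties hold, so this is a valid tree decomposition of width max|bag| − 1 = 2, and hence tw(G) ≤ 2.

Yes; width 2.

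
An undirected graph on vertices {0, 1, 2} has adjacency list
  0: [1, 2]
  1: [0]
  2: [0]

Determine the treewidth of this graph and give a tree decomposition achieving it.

Treewidth 1.
One such decomposition:
Bags: B1 = {0, 2}  B2 = {0, 1}
Tree: B1–B2

The largest bag has 2 vertices, giving width 1; this decomposition certifies tw(G) ≤ 1. Since G has at least one edge (e.g. 2–0), it is not an edgeless graph, so tw(G) ≥ 1. Hence tw(G) = 1 exactly.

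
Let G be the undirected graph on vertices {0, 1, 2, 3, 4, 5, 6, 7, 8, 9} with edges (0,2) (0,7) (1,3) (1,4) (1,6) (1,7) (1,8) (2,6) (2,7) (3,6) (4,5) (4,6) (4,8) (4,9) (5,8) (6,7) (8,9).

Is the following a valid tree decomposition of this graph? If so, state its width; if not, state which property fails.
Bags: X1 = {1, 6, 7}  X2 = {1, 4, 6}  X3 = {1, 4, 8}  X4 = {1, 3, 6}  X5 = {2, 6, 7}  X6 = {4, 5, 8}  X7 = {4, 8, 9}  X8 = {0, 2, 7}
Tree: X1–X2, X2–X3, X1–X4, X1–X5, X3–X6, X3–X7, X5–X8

Vertex coverage: the bags together contain {0, 1, 2, 3, 4, 5, 6, 7, 8, 9}, the full vertex set. Edge coverage: each edge of G has both endpoints in at least one bag. Running intersection: for every vertex, the bags containing it form a connected subtree. All three properties hold, so this is a valid tree decomposition of width max|bag| − 1 = 2, and hence tw(G) ≤ 2.

Yes; width 2.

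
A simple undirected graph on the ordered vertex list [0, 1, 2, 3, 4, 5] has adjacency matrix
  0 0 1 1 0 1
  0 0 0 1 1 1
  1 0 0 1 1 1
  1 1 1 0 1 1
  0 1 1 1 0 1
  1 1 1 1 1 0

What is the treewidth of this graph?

A width-3 tree decomposition is:
Bags: B1 = {1, 3, 4, 5}  B2 = {2, 3, 4, 5}  B3 = {0, 2, 3, 5}
Tree: B1–B2, B2–B3
Every bag has size at most 4, so the width is 4 − 1 = 3 and tw(G) ≤ 3. For the lower bound, the 4 vertices {1, 3, 4, 5} are pairwise adjacent, and any tree decomposition puts a clique entirely inside one bag — forcing width ≥ 3. Hence tw(G) = 3 exactly.

3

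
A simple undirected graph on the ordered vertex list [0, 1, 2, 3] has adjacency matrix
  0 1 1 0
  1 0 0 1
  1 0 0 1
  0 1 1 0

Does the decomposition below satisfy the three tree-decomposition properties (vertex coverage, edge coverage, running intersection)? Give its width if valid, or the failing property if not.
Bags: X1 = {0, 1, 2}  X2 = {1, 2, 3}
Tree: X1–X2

Every vertex of G appears in some bag (union = {0, 1, 2, 3}); every edge is covered by a bag; and for each vertex v the set of bags containing v is connected in the bag tree. The decomposition is therefore valid. The largest bag has 3 vertices, so the width is 2.

Yes; width 2.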